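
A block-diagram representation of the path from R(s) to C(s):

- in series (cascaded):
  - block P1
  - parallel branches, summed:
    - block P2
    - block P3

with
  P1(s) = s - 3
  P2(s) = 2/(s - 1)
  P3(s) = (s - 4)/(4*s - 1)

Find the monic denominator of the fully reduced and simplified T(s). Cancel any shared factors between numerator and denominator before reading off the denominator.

1. sum the parallel branches P2, P3 -> (s^2 + 3*s + 2)/(4*s^2 - 5*s + 1)
2. series reduction of P1, (P2+P3) -> (s^3 - 7*s - 6)/(4*s^2 - 5*s + 1)
T(s) is the step-2 result (common factors already cancelled). Leading coefficient of the denominator: 4. Divide through by 4 for the monic polynomial.

Answer: s^2 - 5*s/4 + 1/4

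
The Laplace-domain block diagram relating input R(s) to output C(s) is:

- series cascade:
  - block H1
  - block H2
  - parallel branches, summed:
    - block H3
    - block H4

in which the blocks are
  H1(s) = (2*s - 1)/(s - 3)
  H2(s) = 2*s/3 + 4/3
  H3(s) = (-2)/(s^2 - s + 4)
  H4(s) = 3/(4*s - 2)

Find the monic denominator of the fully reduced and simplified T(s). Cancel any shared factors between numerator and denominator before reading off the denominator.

First reduce the diagram to T(s).

1. sum the parallel branches H3, H4 gives (3*s^2 - 11*s + 16)/(4*s^3 - 6*s^2 + 18*s - 8)
2. combine H1, H2, (H3+H4) in series gives (3*s^3 - 5*s^2 - 6*s + 32)/(3*s^3 - 12*s^2 + 21*s - 36)
Step 2 gives the fully reduced T(s), with no common factor left to cancel. The denominator's leading coefficient is 3, so divide each of its coefficients by 3 to get the monic form.

Answer: s^3 - 4*s^2 + 7*s - 12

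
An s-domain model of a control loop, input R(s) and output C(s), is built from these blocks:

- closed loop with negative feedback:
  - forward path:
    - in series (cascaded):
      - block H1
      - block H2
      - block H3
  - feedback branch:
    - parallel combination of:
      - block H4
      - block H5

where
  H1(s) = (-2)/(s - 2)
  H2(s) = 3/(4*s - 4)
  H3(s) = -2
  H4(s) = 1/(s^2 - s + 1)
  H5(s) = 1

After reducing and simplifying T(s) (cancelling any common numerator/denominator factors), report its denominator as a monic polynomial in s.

The answer is s^4 - 4*s^3 + 9*s^2 - 8*s + 8.

Reasoning:
[1] multiply H1, H2, H3 (series) gives 3/(s^2 - 3*s + 2)
[2] reduce the parallel group H4, H5 gives (s^2 - s + 2)/(s^2 - s + 1)
[3] reduce the feedback loop with forward (H1*H2*H3) and return (H4+H5) gives (3*s^2 - 3*s + 3)/(s^4 - 4*s^3 + 9*s^2 - 8*s + 8)
Step 3 gives the fully reduced T(s), with no common factor left to cancel. The denominator is already monic (leading coefficient 1).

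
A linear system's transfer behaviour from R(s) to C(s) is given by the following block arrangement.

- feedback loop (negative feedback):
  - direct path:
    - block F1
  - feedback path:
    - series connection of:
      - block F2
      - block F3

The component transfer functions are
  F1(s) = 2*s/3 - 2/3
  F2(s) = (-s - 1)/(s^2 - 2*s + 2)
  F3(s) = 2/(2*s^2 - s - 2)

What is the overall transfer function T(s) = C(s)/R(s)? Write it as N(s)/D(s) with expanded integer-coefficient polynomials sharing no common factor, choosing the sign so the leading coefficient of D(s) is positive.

[1] series reduction of F2, F3 -> (-2*s - 2)/(2*s^4 - 5*s^3 + 4*s^2 + 2*s - 4)
[2] close the feedback loop around F1, (F2*F3), which is the overall transfer function T(s) = C(s)/R(s) in lowest terms

Therefore the answer is (4*s^5 - 14*s^4 + 18*s^3 - 4*s^2 - 12*s + 8)/(6*s^4 - 15*s^3 + 8*s^2 + 6*s - 8).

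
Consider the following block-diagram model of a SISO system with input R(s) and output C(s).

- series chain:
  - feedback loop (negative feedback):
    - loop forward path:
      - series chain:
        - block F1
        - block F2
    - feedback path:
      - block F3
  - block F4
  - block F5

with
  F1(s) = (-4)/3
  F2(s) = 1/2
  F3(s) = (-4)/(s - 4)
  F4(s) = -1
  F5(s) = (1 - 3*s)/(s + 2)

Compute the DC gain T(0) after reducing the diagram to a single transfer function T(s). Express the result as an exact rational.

Step 1: series reduction of F1, F2; result (-2)/3
Step 2: apply the feedback formula to (F1*F2), F3; result (8 - 2*s)/(3*s - 4)
Step 3: multiply [(F1*F2)/(1+(F1*F2)*F3)], F4, F5 (series); result (-6*s^2 + 26*s - 8)/(3*s^2 + 2*s - 8)
The step-3 result is T(s). Setting s = 0: T(0) = -8/(-8) = 1.

Therefore the answer is 1.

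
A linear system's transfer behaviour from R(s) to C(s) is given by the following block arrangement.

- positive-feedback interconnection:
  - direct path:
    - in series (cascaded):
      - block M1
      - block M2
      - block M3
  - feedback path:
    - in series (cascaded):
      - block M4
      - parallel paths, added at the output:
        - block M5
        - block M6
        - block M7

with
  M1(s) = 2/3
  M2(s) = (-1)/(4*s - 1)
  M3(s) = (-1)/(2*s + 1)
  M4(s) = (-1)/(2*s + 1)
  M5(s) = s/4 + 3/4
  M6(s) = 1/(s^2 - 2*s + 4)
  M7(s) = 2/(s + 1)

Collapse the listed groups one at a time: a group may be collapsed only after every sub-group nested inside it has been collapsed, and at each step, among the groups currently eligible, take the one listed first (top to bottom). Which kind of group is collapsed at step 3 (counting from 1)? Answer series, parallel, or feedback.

[1] series reduction of M1, M2, M3
[2] reduce the parallel group M5, M6, M7
[3] combine M4, (M5+M6+M7) in series
[4] close the feedback loop around (M1*M2*M3), (M4*(M5+M6+M7))
Step 3 collapses a series group.

Hence the answer: series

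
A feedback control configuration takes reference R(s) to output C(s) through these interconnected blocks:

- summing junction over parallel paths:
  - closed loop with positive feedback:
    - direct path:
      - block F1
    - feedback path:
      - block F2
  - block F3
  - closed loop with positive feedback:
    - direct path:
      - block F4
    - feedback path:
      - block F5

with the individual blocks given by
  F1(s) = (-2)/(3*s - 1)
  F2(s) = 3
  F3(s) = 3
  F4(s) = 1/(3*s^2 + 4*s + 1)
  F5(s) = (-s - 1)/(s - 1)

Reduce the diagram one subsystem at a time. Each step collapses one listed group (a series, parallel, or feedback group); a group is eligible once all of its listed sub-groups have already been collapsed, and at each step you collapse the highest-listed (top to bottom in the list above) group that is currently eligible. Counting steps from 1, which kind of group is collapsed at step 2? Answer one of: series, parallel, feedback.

Answer: feedback

Working:
1. feedback reduction of F1, F2
2. feedback reduction of F4, F5
3. add [F1/(1-F1*F2)], F3, [F4/(1-F4*F5)] (parallel)
Step 2 collapses a feedback group.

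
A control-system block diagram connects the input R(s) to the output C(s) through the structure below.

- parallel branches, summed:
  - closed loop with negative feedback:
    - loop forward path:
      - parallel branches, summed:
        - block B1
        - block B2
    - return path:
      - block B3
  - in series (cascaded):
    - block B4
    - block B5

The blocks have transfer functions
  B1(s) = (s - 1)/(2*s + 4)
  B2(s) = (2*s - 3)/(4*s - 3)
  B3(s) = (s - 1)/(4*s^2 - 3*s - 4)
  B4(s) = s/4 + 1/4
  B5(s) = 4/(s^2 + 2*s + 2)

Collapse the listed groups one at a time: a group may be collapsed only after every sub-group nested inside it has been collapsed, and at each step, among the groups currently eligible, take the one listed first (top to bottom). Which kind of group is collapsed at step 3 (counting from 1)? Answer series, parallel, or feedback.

Reducing step by step:

Step 1. sum the parallel branches B1, B2
Step 2. collapse the loop ((B1+B2) forward, B3 return)
Step 3. multiply B4, B5 (series)
Step 4. reduce the parallel group [(B1+B2)/(1+(B1+B2)*B3)], (B4*B5)
Step 3 collapses a series group.

Answer: series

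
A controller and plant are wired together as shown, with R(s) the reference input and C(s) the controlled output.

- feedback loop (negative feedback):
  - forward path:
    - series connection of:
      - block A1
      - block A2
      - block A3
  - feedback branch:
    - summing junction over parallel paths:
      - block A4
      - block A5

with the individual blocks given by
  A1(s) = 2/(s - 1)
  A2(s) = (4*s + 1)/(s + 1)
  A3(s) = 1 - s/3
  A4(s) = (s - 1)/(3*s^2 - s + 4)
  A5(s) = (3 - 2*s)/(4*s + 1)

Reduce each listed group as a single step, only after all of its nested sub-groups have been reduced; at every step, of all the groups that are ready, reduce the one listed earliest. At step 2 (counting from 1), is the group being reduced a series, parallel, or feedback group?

Step 1: combine A1, A2, A3 in series
Step 2: parallel reduction of A4, A5
Step 3: apply the feedback formula to (A1*A2*A3), (A4+A5)
Step 2: parallel.

Final answer: parallel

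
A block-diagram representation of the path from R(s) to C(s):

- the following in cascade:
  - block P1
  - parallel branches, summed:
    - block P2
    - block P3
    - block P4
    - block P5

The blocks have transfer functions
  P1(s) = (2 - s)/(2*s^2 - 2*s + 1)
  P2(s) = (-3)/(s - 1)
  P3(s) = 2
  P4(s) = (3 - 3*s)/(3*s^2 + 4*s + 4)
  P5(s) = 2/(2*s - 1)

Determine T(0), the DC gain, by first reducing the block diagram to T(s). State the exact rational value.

The answer is 15/2.

Reasoning:
Step 1 - combine P2, P3, P4, P5 in parallel; result (12*s^4 - 20*s^3 - 40*s + 15)/(6*s^4 - s^3 - s^2 - 8*s + 4)
Step 2 - cascade P1, (P2+P3+P4+P5); result (-12*s^5 + 44*s^4 - 40*s^3 + 40*s^2 - 95*s + 30)/(12*s^6 - 14*s^5 + 6*s^4 - 15*s^3 + 23*s^2 - 16*s + 4)
Evaluating the step-2 result (the overall T(s)) at s = 0 gives T(0) = 30/4 = 15/2.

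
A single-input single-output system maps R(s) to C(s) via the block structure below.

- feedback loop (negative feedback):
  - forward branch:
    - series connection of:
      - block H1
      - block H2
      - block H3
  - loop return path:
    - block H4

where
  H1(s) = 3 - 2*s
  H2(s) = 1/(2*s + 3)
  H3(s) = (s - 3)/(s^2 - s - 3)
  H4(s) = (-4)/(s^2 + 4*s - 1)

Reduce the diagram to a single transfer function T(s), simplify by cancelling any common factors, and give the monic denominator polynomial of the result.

The answer is s^5 + 9*s^4/2 - 7*s^3/2 - 19*s^2 - 63*s/2 + 45/2.

Reasoning:
(1) reduce the series chain H1, H2, H3 gives (-2*s^2 + 9*s - 9)/(2*s^3 + s^2 - 9*s - 9)
(2) reduce the feedback loop with forward (H1*H2*H3) and return H4 gives (-2*s^4 + s^3 + 29*s^2 - 45*s + 9)/(2*s^5 + 9*s^4 - 7*s^3 - 38*s^2 - 63*s + 45)
Step 2 gives the fully reduced T(s), with no common factor left to cancel. The denominator's leading coefficient is 2, so divide each of its coefficients by 2 to get the monic form.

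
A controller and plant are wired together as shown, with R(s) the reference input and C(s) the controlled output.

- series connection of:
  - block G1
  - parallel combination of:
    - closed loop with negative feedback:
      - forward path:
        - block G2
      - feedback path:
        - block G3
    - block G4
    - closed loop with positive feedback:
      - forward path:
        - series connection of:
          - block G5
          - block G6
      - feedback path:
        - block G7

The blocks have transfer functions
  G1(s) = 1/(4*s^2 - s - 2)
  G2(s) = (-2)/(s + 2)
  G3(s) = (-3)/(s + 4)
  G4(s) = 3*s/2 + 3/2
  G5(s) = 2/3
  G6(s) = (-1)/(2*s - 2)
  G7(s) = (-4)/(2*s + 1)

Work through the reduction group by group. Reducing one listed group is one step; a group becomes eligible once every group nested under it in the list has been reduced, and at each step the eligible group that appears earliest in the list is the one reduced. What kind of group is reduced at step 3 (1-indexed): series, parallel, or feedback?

[1] collapse the loop (G2 forward, G3 return)
[2] reduce the series chain G5, G6
[3] reduce the feedback loop with forward (G5*G6) and return G7
[4] add [G2/(1+G2*G3)], G4, [(G5*G6)/(1-(G5*G6)*G7)] (parallel)
[5] combine G1, ([G2/(1+G2*G3)]+G4+[(G5*G6)/(1-(G5*G6)*G7)]) in series
So the answer for step 3 is feedback.

Therefore the answer is feedback.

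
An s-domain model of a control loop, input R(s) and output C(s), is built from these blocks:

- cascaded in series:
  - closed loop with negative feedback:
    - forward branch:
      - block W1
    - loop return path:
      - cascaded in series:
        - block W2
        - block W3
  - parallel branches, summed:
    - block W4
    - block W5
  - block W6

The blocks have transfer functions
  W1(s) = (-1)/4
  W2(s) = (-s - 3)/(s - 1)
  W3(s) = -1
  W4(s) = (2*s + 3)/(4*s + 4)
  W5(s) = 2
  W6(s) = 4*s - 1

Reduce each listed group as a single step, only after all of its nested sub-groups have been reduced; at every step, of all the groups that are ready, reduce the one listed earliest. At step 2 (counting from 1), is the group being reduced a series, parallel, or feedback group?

[1] cascade W2, W3
[2] collapse the loop (W1 forward, (W2*W3) return)
[3] parallel reduction of W4, W5
[4] multiply [W1/(1+W1*(W2*W3))], (W4+W5), W6 (series)
At step 2 the group reduced is feedback.

Final answer: feedback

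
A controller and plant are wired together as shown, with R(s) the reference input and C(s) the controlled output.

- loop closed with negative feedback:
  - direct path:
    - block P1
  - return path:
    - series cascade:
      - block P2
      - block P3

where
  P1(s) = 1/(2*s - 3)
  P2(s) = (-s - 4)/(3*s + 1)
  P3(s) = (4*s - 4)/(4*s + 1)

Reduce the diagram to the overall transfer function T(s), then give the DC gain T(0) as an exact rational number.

Step 1: series reduction of P2, P3 = (-4*s^2 - 12*s + 16)/(12*s^2 + 7*s + 1)
Step 2: close the feedback loop around P1, (P2*P3) = (12*s^2 + 7*s + 1)/(24*s^3 - 26*s^2 - 31*s + 13)
Evaluating the step-2 result (the overall T(s)) at s = 0 gives T(0) = 1/13.

Final answer: 1/13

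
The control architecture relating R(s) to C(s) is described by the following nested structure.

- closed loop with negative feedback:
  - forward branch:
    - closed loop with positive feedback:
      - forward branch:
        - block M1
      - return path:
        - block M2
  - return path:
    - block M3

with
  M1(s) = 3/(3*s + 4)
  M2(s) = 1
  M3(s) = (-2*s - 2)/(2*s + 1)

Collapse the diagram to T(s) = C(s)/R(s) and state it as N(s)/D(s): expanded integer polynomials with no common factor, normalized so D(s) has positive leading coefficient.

Reducing step by step:

[1] reduce the feedback loop with forward M1 and return M2: 3/(3*s + 1)
[2] apply the feedback formula to [M1/(1-M1*M2)], M3: this yields T(s), and no further normalization is needed

Answer: (6*s + 3)/(6*s^2 - s - 5)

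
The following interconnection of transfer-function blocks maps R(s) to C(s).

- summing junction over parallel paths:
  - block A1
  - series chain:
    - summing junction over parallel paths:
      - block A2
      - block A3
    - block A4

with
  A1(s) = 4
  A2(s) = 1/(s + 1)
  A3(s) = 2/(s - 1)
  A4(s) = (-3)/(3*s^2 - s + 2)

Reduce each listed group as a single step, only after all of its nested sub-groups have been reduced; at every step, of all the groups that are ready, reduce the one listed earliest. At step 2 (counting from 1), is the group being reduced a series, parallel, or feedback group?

(1) reduce the parallel group A2, A3
(2) combine (A2+A3), A4 in series
(3) parallel reduction of A1, ((A2+A3)*A4)
So the answer for step 2 is series.

Answer: series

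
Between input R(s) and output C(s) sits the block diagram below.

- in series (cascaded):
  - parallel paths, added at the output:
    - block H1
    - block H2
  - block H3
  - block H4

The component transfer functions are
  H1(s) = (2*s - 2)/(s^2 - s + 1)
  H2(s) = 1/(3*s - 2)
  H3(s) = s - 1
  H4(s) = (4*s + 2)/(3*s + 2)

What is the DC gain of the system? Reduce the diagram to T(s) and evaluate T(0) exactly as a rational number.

Step 1. reduce the parallel group H1, H2: (7*s^2 - 11*s + 5)/(3*s^3 - 5*s^2 + 5*s - 2)
Step 2. multiply (H1+H2), H3, H4 (series): (28*s^4 - 58*s^3 + 28*s^2 + 12*s - 10)/(9*s^4 - 9*s^3 + 5*s^2 + 4*s - 4)
DC gain: substitute s = 0 into T(s) from step 2: T(0) = -10/(-4) = 5/2.

Final answer: 5/2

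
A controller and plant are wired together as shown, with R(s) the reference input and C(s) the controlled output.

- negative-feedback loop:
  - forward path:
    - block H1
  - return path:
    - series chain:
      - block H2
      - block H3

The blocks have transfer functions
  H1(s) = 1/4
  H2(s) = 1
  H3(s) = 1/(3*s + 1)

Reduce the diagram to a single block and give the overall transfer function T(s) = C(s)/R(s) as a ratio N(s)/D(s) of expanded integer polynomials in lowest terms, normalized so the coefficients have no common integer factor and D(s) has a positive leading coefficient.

Answer: (3*s + 1)/(12*s + 5)

Working:
[1] reduce the series chain H2, H3: 1/(3*s + 1)
[2] reduce the feedback loop with forward H1 and return (H2*H3): this yields T(s), and no further normalization is needed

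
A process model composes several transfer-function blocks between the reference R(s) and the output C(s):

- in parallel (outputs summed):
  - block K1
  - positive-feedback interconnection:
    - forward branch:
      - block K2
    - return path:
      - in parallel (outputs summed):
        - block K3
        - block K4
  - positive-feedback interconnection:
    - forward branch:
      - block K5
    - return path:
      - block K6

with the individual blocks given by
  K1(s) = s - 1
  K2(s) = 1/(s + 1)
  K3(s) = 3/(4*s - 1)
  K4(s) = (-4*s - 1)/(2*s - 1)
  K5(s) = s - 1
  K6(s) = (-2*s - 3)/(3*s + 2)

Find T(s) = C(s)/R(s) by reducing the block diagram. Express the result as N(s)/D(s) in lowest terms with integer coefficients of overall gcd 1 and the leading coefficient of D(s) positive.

Step 1 - reduce the parallel group K3, K4: (-16*s^2 + 6*s - 2)/(8*s^2 - 6*s + 1)
Step 2 - reduce the feedback loop with forward K2 and return (K3+K4): (8*s^2 - 6*s + 1)/(8*s^3 + 18*s^2 - 11*s + 3)
Step 3 - reduce the feedback loop with forward K5 and return K6: (3*s^2 - s - 2)/(2*s^2 + 4*s - 1)
Step 4 - sum the parallel branches K1, [K2/(1-K2*(K3+K4))], [K5/(1-K5*K6)], giving the overall T(s)

Therefore the answer is (16*s^6 + 76*s^5 + 36*s^4 - 145*s^3 + 33*s^2 + 3*s - 4)/(16*s^5 + 68*s^4 + 42*s^3 - 56*s^2 + 23*s - 3).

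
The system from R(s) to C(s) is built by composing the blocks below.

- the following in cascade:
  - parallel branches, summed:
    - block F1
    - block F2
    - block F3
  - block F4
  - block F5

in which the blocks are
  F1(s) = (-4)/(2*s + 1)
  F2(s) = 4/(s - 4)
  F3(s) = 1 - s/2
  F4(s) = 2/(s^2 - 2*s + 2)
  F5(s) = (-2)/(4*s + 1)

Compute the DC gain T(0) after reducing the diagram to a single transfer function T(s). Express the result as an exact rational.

Step 1 - add F1, F2, F3 (parallel); result (-2*s^3 + 11*s^2 - 2*s + 32)/(4*s^2 - 14*s - 8)
Step 2 - cascade (F1+F2+F3), F4, F5; result (4*s^3 - 22*s^2 + 4*s - 64)/(8*s^5 - 42*s^4 + 45*s^3 - 10*s^2 - 38*s - 8)
The step-2 result is T(s). Setting s = 0: T(0) = -64/(-8) = 8.

Final answer: 8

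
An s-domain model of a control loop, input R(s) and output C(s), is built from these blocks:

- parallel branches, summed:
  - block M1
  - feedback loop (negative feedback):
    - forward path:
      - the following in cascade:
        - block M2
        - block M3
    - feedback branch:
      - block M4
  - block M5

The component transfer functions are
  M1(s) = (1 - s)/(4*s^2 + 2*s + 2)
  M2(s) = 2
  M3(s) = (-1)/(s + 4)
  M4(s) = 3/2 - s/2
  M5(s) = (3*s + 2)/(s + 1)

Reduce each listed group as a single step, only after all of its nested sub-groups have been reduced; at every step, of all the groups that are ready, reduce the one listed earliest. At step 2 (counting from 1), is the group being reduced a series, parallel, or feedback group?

Step 1: multiply M2, M3 (series)
Step 2: reduce the feedback loop with forward (M2*M3) and return M4
Step 3: sum the parallel branches M1, [(M2*M3)/(1+(M2*M3)*M4)], M5
Step 2: feedback.

Answer: feedback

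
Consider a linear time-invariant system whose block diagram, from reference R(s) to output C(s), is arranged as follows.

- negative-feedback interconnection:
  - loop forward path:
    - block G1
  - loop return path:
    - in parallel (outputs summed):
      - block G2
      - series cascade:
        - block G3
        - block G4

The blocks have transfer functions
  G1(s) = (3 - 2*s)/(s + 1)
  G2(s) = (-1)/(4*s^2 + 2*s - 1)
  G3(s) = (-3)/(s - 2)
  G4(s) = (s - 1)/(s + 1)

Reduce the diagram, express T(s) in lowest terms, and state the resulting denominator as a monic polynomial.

Step 1: combine G3, G4 in series -> (3 - 3*s)/(s^2 - s - 2)
Step 2: add G2, (G3*G4) (parallel) -> (-12*s^3 + 5*s^2 + 10*s - 1)/(4*s^4 - 2*s^3 - 11*s^2 - 3*s + 2)
Step 3: apply the feedback formula to G1, (G2+(G3*G4)) -> (-8*s^5 + 16*s^4 + 16*s^3 - 27*s^2 - 13*s + 6)/(4*s^5 + 26*s^4 - 59*s^3 - 19*s^2 + 31*s - 1)
T(s) is the step-3 result (common factors already cancelled). Leading coefficient of the denominator: 4. Divide through by 4 for the monic polynomial.

Answer: s^5 + 13*s^4/2 - 59*s^3/4 - 19*s^2/4 + 31*s/4 - 1/4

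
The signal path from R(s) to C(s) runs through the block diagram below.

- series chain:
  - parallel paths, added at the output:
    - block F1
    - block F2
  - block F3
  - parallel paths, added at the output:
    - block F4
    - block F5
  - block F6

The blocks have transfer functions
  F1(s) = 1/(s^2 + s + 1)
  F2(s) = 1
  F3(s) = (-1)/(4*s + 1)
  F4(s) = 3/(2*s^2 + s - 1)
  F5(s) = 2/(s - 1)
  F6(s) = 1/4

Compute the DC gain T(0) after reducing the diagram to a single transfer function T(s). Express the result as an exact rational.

Answer: 5/2

Working:
(1) reduce the parallel group F1, F2 gives (s^2 + s + 2)/(s^2 + s + 1)
(2) sum the parallel branches F4, F5 gives (4*s^2 + 5*s - 5)/(2*s^3 - s^2 - 2*s + 1)
(3) series reduction of (F1+F2), F3, (F4+F5), F6 gives (-4*s^4 - 9*s^3 - 8*s^2 - 5*s + 10)/(32*s^6 + 24*s^5 - 12*s^4 - 36*s^3 - 24*s^2 + 12*s + 4)
That last expression is T(s); at s = 0 only the constant terms survive, so T(0) = 10/4 = 5/2.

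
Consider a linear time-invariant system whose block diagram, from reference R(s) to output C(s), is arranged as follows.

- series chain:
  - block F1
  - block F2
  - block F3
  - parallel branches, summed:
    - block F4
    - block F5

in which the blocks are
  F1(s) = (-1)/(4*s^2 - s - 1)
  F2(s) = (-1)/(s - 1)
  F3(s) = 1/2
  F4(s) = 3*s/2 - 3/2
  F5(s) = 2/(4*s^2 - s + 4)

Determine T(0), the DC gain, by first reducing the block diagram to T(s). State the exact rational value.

Answer: -1/2

Working:
Step 1 - sum the parallel branches F4, F5: (12*s^3 - 15*s^2 + 15*s - 8)/(8*s^2 - 2*s + 8)
Step 2 - combine F1, F2, F3, (F4+F5) in series: (12*s^3 - 15*s^2 + 15*s - 8)/(64*s^5 - 96*s^4 + 84*s^3 - 64*s^2 - 4*s + 16)
The step-2 result is T(s). Setting s = 0: T(0) = -8/16 = -1/2.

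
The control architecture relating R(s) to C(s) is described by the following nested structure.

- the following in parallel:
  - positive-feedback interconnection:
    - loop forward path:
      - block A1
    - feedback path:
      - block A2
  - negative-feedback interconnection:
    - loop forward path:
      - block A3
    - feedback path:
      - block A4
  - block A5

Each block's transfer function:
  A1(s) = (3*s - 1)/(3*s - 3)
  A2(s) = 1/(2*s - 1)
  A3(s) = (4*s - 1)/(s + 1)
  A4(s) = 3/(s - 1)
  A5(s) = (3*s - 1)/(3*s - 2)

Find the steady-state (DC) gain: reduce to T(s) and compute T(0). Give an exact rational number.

Answer: 1/2

Working:
(1) feedback reduction of A1, A2 -> (6*s^2 - 5*s + 1)/(6*s^2 - 12*s + 4)
(2) collapse the loop (A3 forward, A4 return) -> (4*s^2 - 5*s + 1)/(s^2 + 12*s - 4)
(3) reduce the parallel group [A1/(1-A1*A2)], [A3/(1+A3*A4)], A5 -> (108*s^5 + 81*s^4 - 533*s^3 + 454*s^2 - 144*s + 16)/(18*s^5 + 168*s^4 - 612*s^3 + 616*s^2 - 240*s + 32)
Evaluating the step-3 result (the overall T(s)) at s = 0 gives T(0) = 16/32 = 1/2.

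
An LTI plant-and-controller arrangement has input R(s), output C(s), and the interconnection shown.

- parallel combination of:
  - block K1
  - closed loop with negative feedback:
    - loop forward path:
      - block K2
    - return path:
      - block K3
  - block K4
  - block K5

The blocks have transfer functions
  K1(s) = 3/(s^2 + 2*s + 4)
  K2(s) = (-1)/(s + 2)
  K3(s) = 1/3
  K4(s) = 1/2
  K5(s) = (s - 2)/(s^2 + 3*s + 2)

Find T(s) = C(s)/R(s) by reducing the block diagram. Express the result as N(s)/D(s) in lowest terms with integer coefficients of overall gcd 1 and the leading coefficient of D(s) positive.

Step 1 - collapse the loop (K2 forward, K3 return) gives (-3)/(3*s + 5)
Step 2 - reduce the parallel group K1, [K2/(1+K2*K3)], K4, K5, which is the overall transfer function T(s) = C(s)/R(s) in lowest terms

Answer: (3*s^5 + 20*s^4 + 59*s^3 + 120*s^2 + 86*s - 28)/(6*s^5 + 40*s^4 + 122*s^3 + 216*s^2 + 208*s + 80)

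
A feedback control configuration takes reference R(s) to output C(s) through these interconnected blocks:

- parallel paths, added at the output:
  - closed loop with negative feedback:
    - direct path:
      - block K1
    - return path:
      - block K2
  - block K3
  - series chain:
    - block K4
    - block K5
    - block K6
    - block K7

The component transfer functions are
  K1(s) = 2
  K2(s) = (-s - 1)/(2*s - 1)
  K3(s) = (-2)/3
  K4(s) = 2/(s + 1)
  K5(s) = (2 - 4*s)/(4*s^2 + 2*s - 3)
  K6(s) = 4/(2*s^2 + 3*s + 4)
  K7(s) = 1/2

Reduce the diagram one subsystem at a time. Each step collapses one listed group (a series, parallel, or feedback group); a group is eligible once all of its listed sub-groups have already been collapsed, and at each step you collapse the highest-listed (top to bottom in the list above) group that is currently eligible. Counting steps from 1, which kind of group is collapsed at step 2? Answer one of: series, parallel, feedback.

Answer: series

Working:
[1] collapse the loop (K1 forward, K2 return)
[2] multiply K4, K5, K6, K7 (series)
[3] reduce the parallel group [K1/(1+K1*K2)], K3, (K4*K5*K6*K7)
Step 2: series.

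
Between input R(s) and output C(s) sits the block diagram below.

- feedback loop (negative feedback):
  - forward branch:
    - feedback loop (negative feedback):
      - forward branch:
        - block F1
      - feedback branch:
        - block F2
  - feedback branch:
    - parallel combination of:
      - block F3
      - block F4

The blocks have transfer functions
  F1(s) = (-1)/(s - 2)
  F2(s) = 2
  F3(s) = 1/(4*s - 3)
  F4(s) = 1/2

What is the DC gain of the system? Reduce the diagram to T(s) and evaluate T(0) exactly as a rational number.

[1] apply the feedback formula to F1, F2 = (-1)/(s - 4)
[2] combine F3, F4 in parallel = (4*s - 1)/(8*s - 6)
[3] feedback reduction of [F1/(1+F1*F2)], (F3+F4) = (6 - 8*s)/(8*s^2 - 42*s + 25)
DC gain: substitute s = 0 into T(s) from step 3: T(0) = 6/25.

Answer: 6/25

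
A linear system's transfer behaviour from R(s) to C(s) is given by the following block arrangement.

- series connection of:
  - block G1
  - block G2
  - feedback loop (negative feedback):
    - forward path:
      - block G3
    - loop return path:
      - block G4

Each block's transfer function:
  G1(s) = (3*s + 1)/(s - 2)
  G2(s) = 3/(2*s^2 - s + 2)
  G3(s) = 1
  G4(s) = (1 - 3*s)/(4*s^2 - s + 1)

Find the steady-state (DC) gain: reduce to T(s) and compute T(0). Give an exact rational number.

Step 1 - feedback reduction of G3, G4, giving (4*s^2 - s + 1)/(4*s^2 - 4*s + 2)
Step 2 - combine G1, G2, [G3/(1+G3*G4)] in series, giving (36*s^3 + 3*s^2 + 6*s + 3)/(8*s^5 - 28*s^4 + 40*s^3 - 42*s^2 + 24*s - 8)
That last expression is T(s); at s = 0 only the constant terms survive, so T(0) = 3/(-8) = -3/8.

Final answer: -3/8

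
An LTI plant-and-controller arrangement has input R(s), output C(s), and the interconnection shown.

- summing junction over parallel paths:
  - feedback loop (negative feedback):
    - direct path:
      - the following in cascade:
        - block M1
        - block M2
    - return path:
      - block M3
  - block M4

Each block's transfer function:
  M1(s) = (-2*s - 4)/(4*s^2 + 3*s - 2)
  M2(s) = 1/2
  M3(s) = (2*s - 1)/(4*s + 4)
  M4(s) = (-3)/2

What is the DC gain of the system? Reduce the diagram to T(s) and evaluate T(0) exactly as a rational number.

Reducing step by step:

1. cascade M1, M2: (-s - 2)/(4*s^2 + 3*s - 2)
2. close the feedback loop around (M1*M2), M3: (-4*s^2 - 12*s - 8)/(16*s^3 + 26*s^2 + s - 6)
3. sum the parallel branches [(M1*M2)/(1+(M1*M2)*M3)], M4: (-48*s^3 - 86*s^2 - 27*s + 2)/(32*s^3 + 52*s^2 + 2*s - 12)
Evaluating the step-3 result (the overall T(s)) at s = 0 gives T(0) = 2/(-12) = -1/6.

Answer: -1/6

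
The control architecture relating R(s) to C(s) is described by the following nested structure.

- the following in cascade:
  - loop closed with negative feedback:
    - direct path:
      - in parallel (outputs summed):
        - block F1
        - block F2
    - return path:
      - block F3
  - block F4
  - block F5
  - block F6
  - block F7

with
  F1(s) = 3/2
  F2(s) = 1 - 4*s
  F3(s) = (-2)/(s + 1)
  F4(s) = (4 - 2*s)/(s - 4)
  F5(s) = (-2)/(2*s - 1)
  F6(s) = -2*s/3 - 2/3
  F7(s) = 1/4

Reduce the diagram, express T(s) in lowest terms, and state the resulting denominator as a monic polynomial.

First reduce the diagram to T(s).

(1) combine F1, F2 in parallel -> 5/2 - 4*s
(2) reduce the feedback loop with forward (F1+F2) and return F3 -> (-8*s^2 - 3*s + 5)/(18*s - 8)
(3) multiply [(F1+F2)/(1+(F1+F2)*F3)], F4, F5, F6, F7 (series) -> (8*s^4 - 5*s^3 - 24*s^2 - s + 10)/(54*s^3 - 267*s^2 + 216*s - 48)
No further cancellation is possible in the step-3 result, so that is T(s). Its denominator becomes monic after dividing by the leading coefficient 54.

Answer: s^3 - 89*s^2/18 + 4*s - 8/9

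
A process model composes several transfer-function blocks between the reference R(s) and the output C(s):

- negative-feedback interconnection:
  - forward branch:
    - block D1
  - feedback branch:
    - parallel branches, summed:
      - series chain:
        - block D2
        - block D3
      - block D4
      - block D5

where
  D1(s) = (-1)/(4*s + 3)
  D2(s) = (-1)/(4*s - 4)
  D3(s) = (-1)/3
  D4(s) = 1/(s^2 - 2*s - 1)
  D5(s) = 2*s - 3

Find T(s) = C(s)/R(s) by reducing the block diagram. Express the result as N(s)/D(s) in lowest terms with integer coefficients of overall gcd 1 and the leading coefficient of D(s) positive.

First reduce the diagram to T(s).

Step 1. series reduction of D2, D3, giving 1/(12*s - 12)
Step 2. combine (D2*D3), D4, D5 in parallel, giving (24*s^4 - 108*s^3 + 133*s^2 - 2*s - 49)/(12*s^3 - 36*s^2 + 12*s + 12)
Step 3. close the feedback loop around D1, ((D2*D3)+D4+D5): this yields T(s), and no further normalization is needed

Answer: (-12*s^3 + 36*s^2 - 12*s - 12)/(24*s^4 - 193*s^2 + 86*s + 85)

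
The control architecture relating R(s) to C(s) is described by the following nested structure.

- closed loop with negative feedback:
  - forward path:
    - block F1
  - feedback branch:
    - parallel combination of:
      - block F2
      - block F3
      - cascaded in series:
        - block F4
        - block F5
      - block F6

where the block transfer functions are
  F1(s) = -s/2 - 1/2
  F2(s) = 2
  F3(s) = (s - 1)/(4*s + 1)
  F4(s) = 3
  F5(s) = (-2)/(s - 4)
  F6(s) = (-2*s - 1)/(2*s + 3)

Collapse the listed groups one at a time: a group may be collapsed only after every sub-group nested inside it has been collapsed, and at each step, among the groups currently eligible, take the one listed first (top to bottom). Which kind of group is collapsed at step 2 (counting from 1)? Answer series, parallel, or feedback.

The answer is parallel.

Reasoning:
Step 1: reduce the series chain F4, F5
Step 2: parallel reduction of F2, F3, (F4*F5), F6
Step 3: apply the feedback formula to F1, (F2+F3+(F4*F5)+F6)
So the answer for step 2 is parallel.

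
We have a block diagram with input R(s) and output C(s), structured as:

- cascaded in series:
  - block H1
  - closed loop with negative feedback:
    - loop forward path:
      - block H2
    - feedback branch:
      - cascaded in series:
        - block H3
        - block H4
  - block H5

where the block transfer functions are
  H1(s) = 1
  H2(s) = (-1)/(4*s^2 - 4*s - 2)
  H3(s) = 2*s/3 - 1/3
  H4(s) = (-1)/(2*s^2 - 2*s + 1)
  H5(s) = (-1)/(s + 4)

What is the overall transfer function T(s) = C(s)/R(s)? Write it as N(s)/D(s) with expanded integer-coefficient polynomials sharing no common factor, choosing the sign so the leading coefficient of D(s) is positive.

Step 1. combine H3, H4 in series; result (1 - 2*s)/(6*s^2 - 6*s + 3)
Step 2. reduce the feedback loop with forward H2 and return (H3*H4); result (-6*s^2 + 6*s - 3)/(24*s^4 - 48*s^3 + 24*s^2 + 2*s - 7)
Step 3. series reduction of H1, [H2/(1+H2*(H3*H4))], H5, which is the overall transfer function T(s) = C(s)/R(s) in lowest terms

Answer: (6*s^2 - 6*s + 3)/(24*s^5 + 48*s^4 - 168*s^3 + 98*s^2 + s - 28)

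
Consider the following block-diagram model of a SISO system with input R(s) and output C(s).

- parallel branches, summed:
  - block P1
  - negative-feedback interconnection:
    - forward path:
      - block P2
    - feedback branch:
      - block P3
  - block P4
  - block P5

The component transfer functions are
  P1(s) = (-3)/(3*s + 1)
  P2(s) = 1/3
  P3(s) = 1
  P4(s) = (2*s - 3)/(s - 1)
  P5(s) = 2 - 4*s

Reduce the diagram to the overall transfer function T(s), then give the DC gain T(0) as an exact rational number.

Step 1. close the feedback loop around P2, P3 -> 1/4
Step 2. combine P1, [P2/(1+P2*P3)], P4, P5 in parallel -> (-48*s^3 + 83*s^2 - 42*s - 9)/(12*s^2 - 8*s - 4)
DC gain: substitute s = 0 into T(s) from step 2: T(0) = -9/(-4) = 9/4.

Final answer: 9/4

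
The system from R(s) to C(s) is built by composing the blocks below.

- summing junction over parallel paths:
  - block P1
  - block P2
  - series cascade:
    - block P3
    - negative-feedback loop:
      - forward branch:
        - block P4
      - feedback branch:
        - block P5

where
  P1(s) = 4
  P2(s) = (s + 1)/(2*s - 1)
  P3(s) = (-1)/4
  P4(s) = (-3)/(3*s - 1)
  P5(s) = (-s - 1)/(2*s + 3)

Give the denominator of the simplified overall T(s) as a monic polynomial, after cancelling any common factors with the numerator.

The answer is s^3 + 7*s^2/6 - 5*s/6.

Reasoning:
(1) apply the feedback formula to P4, P5; result (-6*s - 9)/(6*s^2 + 10*s)
(2) cascade P3, [P4/(1+P4*P5)]; result (6*s + 9)/(24*s^2 + 40*s)
(3) reduce the parallel group P1, P2, (P3*[P4/(1+P4*P5)]); result (216*s^3 + 300*s^2 - 108*s - 9)/(48*s^3 + 56*s^2 - 40*s)
No further cancellation is possible in the step-3 result, so that is T(s). Its denominator becomes monic after dividing by the leading coefficient 48.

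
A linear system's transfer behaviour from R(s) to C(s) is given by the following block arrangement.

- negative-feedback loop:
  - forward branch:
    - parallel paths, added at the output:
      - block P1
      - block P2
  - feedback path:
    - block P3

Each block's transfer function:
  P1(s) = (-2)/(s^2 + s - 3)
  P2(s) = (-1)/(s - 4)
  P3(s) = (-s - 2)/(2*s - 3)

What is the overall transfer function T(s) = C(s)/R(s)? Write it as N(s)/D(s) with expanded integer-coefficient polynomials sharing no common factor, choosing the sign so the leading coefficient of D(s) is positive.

Step 1: sum the parallel branches P1, P2 = (-s^2 - 3*s + 11)/(s^3 - 3*s^2 - 7*s + 12)
Step 2: reduce the feedback loop with forward (P1+P2) and return P3, which is the overall transfer function T(s) = C(s)/R(s) in lowest terms

Answer: (-2*s^3 - 3*s^2 + 31*s - 33)/(2*s^4 - 8*s^3 + 40*s - 58)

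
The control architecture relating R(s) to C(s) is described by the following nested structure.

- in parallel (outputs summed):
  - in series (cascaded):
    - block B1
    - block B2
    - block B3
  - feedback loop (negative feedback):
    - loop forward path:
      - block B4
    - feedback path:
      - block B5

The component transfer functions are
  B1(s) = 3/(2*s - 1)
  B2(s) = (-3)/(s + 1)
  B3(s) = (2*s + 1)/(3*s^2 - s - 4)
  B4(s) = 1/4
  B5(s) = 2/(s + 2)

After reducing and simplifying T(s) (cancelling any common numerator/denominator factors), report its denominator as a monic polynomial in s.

First reduce the diagram to T(s).

1. multiply B1, B2, B3 (series) = (-18*s - 9)/(6*s^4 + s^3 - 12*s^2 - 3*s + 4)
2. close the feedback loop around B4, B5 = (s + 2)/(4*s + 10)
3. add (B1*B2*B3), [B4/(1+B4*B5)] (parallel) = (6*s^5 + 13*s^4 - 10*s^3 - 99*s^2 - 218*s - 82)/(24*s^5 + 64*s^4 - 38*s^3 - 132*s^2 - 14*s + 40)
That last expression is T(s), already simplified. Scaling its denominator by 1/24 (the reciprocal of the leading coefficient) yields the monic denominator.

Answer: s^5 + 8*s^4/3 - 19*s^3/12 - 11*s^2/2 - 7*s/12 + 5/3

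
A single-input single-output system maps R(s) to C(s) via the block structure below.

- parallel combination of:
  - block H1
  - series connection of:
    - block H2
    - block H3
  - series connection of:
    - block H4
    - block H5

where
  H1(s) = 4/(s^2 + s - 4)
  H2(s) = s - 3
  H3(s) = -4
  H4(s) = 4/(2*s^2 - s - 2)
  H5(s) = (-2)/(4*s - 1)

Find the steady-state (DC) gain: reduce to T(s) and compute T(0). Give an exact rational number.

[1] reduce the series chain H2, H3: 12 - 4*s
[2] cascade H4, H5: (-8)/(8*s^3 - 6*s^2 - 7*s + 2)
[3] add H1, (H2*H3), (H4*H5) (parallel): (-32*s^6 + 88*s^5 + 204*s^4 - 584*s^3 + 76*s^2 + 356*s - 56)/(8*s^5 + 2*s^4 - 45*s^3 + 19*s^2 + 30*s - 8)
DC gain: substitute s = 0 into T(s) from step 3: T(0) = -56/(-8) = 7.

Answer: 7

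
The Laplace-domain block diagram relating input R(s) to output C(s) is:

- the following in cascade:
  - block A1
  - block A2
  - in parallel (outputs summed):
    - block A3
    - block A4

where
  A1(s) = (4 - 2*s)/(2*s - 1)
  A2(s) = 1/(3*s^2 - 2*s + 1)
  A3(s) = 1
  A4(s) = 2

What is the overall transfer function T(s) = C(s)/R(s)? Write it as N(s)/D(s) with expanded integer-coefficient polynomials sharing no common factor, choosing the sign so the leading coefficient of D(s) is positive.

Answer: (12 - 6*s)/(6*s^3 - 7*s^2 + 4*s - 1)

Working:
Step 1 - parallel reduction of A3, A4, giving 3
Step 2 - series reduction of A1, A2, (A3+A4); the result is T(s) itself (integer coefficients, no common factor, positive leading denominator coefficient)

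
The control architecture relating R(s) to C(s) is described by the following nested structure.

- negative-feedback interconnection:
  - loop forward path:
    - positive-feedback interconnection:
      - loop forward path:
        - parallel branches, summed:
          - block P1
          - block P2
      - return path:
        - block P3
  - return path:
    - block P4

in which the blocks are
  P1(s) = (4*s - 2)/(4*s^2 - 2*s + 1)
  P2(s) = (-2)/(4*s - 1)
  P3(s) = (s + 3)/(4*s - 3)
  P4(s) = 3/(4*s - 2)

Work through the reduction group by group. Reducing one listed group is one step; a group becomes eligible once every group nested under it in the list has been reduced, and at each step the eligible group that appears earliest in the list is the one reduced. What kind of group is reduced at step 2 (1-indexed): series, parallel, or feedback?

Answer: feedback

Working:
Step 1. reduce the parallel group P1, P2
Step 2. collapse the loop ((P1+P2) forward, P3 return)
Step 3. collapse the loop ([(P1+P2)/(1-(P1+P2)*P3)] forward, P4 return)
The group at step 2 is a feedback group.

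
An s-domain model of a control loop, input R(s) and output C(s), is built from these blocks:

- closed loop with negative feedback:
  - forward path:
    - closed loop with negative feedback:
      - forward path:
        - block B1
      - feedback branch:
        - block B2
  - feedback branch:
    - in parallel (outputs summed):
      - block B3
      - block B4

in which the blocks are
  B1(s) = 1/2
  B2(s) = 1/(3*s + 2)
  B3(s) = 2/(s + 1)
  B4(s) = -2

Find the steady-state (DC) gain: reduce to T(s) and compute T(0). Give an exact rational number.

1. feedback reduction of B1, B2 = (3*s + 2)/(6*s + 5)
2. combine B3, B4 in parallel = (-2*s)/(s + 1)
3. feedback reduction of [B1/(1+B1*B2)], (B3+B4) = (3*s^2 + 5*s + 2)/(7*s + 5)
Evaluating the step-3 result (the overall T(s)) at s = 0 gives T(0) = 2/5.

Therefore the answer is 2/5.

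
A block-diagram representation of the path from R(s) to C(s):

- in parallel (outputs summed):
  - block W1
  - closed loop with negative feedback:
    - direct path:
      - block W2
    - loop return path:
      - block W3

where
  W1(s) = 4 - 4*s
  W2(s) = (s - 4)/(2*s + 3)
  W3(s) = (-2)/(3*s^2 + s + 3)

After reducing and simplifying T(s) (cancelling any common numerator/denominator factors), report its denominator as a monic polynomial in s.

Reducing step by step:

[1] feedback reduction of W2, W3, giving (3*s^3 - 11*s^2 - s - 12)/(6*s^3 + 11*s^2 + 7*s + 17)
[2] reduce the parallel group W1, [W2/(1+W2*W3)], giving (-24*s^4 - 17*s^3 + 5*s^2 - 41*s + 56)/(6*s^3 + 11*s^2 + 7*s + 17)
No further cancellation is possible in the step-2 result, so that is T(s). Its denominator becomes monic after dividing by the leading coefficient 6.

Answer: s^3 + 11*s^2/6 + 7*s/6 + 17/6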